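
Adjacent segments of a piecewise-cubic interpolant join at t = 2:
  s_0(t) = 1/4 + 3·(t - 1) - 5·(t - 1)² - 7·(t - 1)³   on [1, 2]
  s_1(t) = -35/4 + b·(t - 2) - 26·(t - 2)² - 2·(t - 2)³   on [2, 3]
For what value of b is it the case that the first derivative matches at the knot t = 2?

s_0'(t) = 3 - 10·(t - 1) - 21·(t - 1)², so s_0'(2) = -28. On the right, s_1'(2) = b, so b = -28.

-28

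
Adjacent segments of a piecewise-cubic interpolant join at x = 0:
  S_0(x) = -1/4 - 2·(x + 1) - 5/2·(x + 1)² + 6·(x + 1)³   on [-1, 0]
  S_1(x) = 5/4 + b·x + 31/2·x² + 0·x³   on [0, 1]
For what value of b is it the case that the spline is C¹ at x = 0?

11

S_0'(x) = -2 - 5·(x + 1) + 18·(x + 1)², so S_0'(0) = 11. On the right, S_1'(0) = b, so b = 11.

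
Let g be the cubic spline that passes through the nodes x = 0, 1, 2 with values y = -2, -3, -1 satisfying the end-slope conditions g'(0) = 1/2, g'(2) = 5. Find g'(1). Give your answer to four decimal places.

-0.6250

With M_i denoting the second derivative at x_i, h_i = 1, 1, and Δ_i = (y_(i+1) − y_i)/h_i = -1, 2:
  1·M_0 + 4·M_1 + 1·M_2 = 6(Δ_1 - Δ_0) = 18
Clamped end conditions give two more equations: 2h_0·M_0 + h_0·M_1 = 6(Δ_0 - g'(0)) = -9 and h_1·M_1 + 2h_1·M_2 = 6(g'(2) - Δ_1) = 18.
Hence M_0 = -27/4, M_1 = 9/2, M_2 = 27/4.
On [1, 2], g'(x) = b_1 + 2c_1·(x - 1) + 3d_1·(x - 1)² with b_1 = Δ_1 - h_1(2M_1 + M_2)/6 = -5/8, c_1 = M_1/2 = 9/4, d_1 = (M_2 - M_1)/(6h_1) = 3/8. So g'(1) = -5/8.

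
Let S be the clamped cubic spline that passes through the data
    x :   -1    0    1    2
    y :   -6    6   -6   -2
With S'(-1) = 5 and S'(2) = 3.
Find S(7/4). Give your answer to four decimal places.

Let M_i = S''(x_i). Step sizes h_i = 1, 1, 1; slopes of the chords Δ_i = (y_(i+1) - y_i)/h_i = 12, -12, 4.
  1·M_0 + 4·M_1 + 1·M_2 = 6(Δ_1 - Δ_0) = -144
  1·M_1 + 4·M_2 + 1·M_3 = 6(Δ_2 - Δ_1) = 96
Clamped end conditions give two more equations: 2h_0·M_0 + h_0·M_1 = 6(Δ_0 - S'(-1)) = 42 and h_2·M_2 + 2h_2·M_3 = 6(S'(2) - Δ_2) = -6.
Forward elimination and back-substitution give M_0 = 766/15, M_1 = -902/15, M_2 = 682/15, M_3 = -386/15.
On [1, 2], S(x) = -6 - 103/15·(x - 1) + 341/15·(x - 1)² - 178/15·(x - 1)³.
With (x - 1) = 3/4: S(7/4) = -539/160.

-3.3688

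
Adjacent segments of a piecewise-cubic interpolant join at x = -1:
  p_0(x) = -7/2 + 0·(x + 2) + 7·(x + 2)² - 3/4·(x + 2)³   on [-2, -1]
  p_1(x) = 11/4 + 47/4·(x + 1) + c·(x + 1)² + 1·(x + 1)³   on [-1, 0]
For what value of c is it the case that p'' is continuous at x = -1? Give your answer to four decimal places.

p_0''(x) = 14 - 9/2·(x + 2), so p_0''(-1) = 19/2. On the right, p_1''(-1) = 2c, so c = 19/4.

4.7500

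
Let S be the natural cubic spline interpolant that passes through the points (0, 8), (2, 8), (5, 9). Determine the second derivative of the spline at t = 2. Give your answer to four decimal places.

Put m_i = S'' at the i-th knot. Here h = (2, 3) and Δ = (0, 1/3), so the interior equations h_(i-1)·m_(i-1) + 2(h_(i-1)+h_i)·m_i + h_i·m_(i+1) = 6(Δ_i − Δ_(i-1)) read
  2·m_0 + 10·m_1 + 3·m_2 = 6(Δ_1 - Δ_0) = 2
Natural end conditions: m_0 = m_2 = 0.
Hence m_0 = 0, m_1 = 1/5, m_2 = 0.

0.2000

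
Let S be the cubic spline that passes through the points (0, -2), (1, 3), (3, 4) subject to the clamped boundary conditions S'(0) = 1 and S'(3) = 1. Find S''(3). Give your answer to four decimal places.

Put m_i = S'' at the i-th knot. Here h = (1, 2) and Δ = (5, 1/2), so the interior equations h_(i-1)·m_(i-1) + 2(h_(i-1)+h_i)·m_i + h_i·m_(i+1) = 6(Δ_i − Δ_(i-1)) read
  1·m_0 + 6·m_1 + 2·m_2 = 6(Δ_1 - Δ_0) = -27
Clamped end conditions give two more equations: 2h_0·m_0 + h_0·m_1 = 6(Δ_0 - S'(0)) = 24 and h_1·m_1 + 2h_1·m_2 = 6(S'(3) - Δ_1) = 3.
Forward elimination and back-substitution give m_0 = 33/2, m_1 = -9, m_2 = 21/4.

5.2500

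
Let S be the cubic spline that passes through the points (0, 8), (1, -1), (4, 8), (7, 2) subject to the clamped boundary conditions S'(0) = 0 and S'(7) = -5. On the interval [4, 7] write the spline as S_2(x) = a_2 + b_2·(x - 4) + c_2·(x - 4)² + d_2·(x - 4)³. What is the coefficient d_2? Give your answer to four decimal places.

Put M_i = S'' at the i-th knot. Here h = (1, 3, 3) and Δ = (-9, 3, -2), so the interior equations h_(i-1)·M_(i-1) + 2(h_(i-1)+h_i)·M_i + h_i·M_(i+1) = 6(Δ_i − Δ_(i-1)) read
  1·M_0 + 8·M_1 + 3·M_2 = 6(Δ_1 - Δ_0) = 72
  3·M_1 + 12·M_2 + 3·M_3 = 6(Δ_2 - Δ_1) = -30
Clamped end conditions give two more equations: 2h_0·M_0 + h_0·M_1 = 6(Δ_0 - S'(0)) = -54 and h_2·M_2 + 2h_2·M_3 = 6(S'(7) - Δ_2) = -18.
Hence M_0 = -1082/31, M_1 = 490/31, M_2 = -202/31, M_3 = 8/31.
On [4, 7], with S_2(x) = a_2 + b_2·(x - 4) + c_2·(x - 4)² + d_2·(x - 4)³: c_2 = M_2/2 = -101/31, d_2 = (M_3 - M_2)/(6h_2) = 35/93, b_2 = Δ_2 - h_2(2M_2 + M_3)/6 = 136/31.

0.3763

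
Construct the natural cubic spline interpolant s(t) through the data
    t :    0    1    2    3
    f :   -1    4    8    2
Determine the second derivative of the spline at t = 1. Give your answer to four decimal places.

Write M_i for s''(x_i). With h_i = 1, 1, 1 and divided differences Δ_i = 5, 4, -6, the continuity of s' gives the tridiagonal system
  1·M_0 + 4·M_1 + 1·M_2 = 6(Δ_1 - Δ_0) = -6
  1·M_1 + 4·M_2 + 1·M_3 = 6(Δ_2 - Δ_1) = -60
Natural end conditions: M_0 = M_3 = 0.
Forward elimination and back-substitution give M_0 = 0, M_1 = 12/5, M_2 = -78/5, M_3 = 0.

2.4000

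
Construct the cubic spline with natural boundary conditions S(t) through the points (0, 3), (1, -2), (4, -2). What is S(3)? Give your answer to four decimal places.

-3.6667

With M_i denoting the second derivative at x_i, h_i = 1, 3, and Δ_i = (y_(i+1) − y_i)/h_i = -5, 0:
  1·M_0 + 8·M_1 + 3·M_2 = 6(Δ_1 - Δ_0) = 30
Natural end conditions: M_0 = M_2 = 0.
Solving: M_0 = 0, M_1 = 15/4, M_2 = 0.
On [1, 4], S(t) = -2 - 15/4·(t - 1) + 15/8·(t - 1)² - 5/24·(t - 1)³.
With (t - 1) = 2: S(3) = -11/3.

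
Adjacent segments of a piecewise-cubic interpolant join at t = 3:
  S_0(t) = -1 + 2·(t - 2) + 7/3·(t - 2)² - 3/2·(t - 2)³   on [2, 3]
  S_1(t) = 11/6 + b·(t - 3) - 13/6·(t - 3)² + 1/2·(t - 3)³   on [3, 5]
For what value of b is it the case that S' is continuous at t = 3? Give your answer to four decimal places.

S_0'(t) = 2 + 14/3·(t - 2) - 9/2·(t - 2)², so S_0'(3) = 13/6. On the right, S_1'(3) = b, so b = 13/6.

2.1667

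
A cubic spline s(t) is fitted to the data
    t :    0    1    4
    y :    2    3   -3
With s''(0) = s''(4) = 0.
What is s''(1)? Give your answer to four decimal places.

-2.2500

Let σ_i = s''(x_i). Step sizes h_i = 1, 3; slopes of the chords Δ_i = (y_(i+1) - y_i)/h_i = 1, -2.
  1·σ_0 + 8·σ_1 + 3·σ_2 = 6(Δ_1 - Δ_0) = -18
Natural end conditions: σ_0 = σ_2 = 0.
Solving the tridiagonal system: σ_0 = 0, σ_1 = -9/4, σ_2 = 0.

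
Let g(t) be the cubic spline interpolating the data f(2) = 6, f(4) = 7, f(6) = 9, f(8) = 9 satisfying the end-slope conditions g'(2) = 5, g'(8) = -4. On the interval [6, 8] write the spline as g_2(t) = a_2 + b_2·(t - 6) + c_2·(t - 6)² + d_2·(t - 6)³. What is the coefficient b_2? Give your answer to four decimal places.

1.9000

Let M_i = g''(x_i). Step sizes h_i = 2, 2, 2; slopes of the chords Δ_i = (y_(i+1) - y_i)/h_i = 1/2, 1, 0.
  2·M_0 + 8·M_1 + 2·M_2 = 6(Δ_1 - Δ_0) = 3
  2·M_1 + 8·M_2 + 2·M_3 = 6(Δ_2 - Δ_1) = -6
Clamped end conditions give two more equations: 2h_0·M_0 + h_0·M_1 = 6(Δ_0 - g'(2)) = -27 and h_2·M_2 + 2h_2·M_3 = 6(g'(8) - Δ_2) = -24.
Solving the tridiagonal system: M_0 = -79/10, M_1 = 23/10, M_2 = 1/5, M_3 = -61/10.
On [6, 8], with g_2(t) = a_2 + b_2·(t - 6) + c_2·(t - 6)² + d_2·(t - 6)³: c_2 = M_2/2 = 1/10, d_2 = (M_3 - M_2)/(6h_2) = -21/40, b_2 = Δ_2 - h_2(2M_2 + M_3)/6 = 19/10.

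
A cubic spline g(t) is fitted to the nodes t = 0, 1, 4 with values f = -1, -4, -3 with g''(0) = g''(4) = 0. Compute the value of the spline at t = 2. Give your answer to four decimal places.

Write σ_i for g''(x_i). With h_i = 1, 3 and divided differences Δ_i = -3, 1/3, the continuity of g' gives the tridiagonal system
  1·σ_0 + 8·σ_1 + 3·σ_2 = 6(Δ_1 - Δ_0) = 20
Natural end conditions: σ_0 = σ_2 = 0.
Solving: σ_0 = 0, σ_1 = 5/2, σ_2 = 0.
On [1, 4], g(t) = -4 - 13/6·(t - 1) + 5/4·(t - 1)² - 5/36·(t - 1)³.
With (t - 1) = 1: g(2) = -91/18.

-5.0556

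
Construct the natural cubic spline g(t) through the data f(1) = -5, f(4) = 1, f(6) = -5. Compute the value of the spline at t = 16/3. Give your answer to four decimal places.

-2.4074

Let σ_i = g''(x_i). Step sizes h_i = 3, 2; slopes of the chords Δ_i = (y_(i+1) - y_i)/h_i = 2, -3.
  3·σ_0 + 10·σ_1 + 2·σ_2 = 6(Δ_1 - Δ_0) = -30
Natural end conditions: σ_0 = σ_2 = 0.
Hence σ_0 = 0, σ_1 = -3, σ_2 = 0.
On [4, 6], g(t) = 1 - 1·(t - 4) - 3/2·(t - 4)² + 1/4·(t - 4)³.
With (t - 4) = 4/3: g(16/3) = -65/27.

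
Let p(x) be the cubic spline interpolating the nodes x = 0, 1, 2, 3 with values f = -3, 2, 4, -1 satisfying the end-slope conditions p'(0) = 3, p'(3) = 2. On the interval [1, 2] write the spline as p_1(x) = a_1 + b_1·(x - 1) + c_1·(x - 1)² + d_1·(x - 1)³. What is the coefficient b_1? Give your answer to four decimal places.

5.5333

Write m_i for p''(x_i). With h_i = 1, 1, 1 and divided differences Δ_i = 5, 2, -5, the continuity of p' gives the tridiagonal system
  1·m_0 + 4·m_1 + 1·m_2 = 6(Δ_1 - Δ_0) = -18
  1·m_1 + 4·m_2 + 1·m_3 = 6(Δ_2 - Δ_1) = -42
Clamped end conditions give two more equations: 2h_0·m_0 + h_0·m_1 = 6(Δ_0 - p'(0)) = 12 and h_2·m_2 + 2h_2·m_3 = 6(p'(3) - Δ_2) = 42.
Forward elimination and back-substitution give m_0 = 104/15, m_1 = -28/15, m_2 = -262/15, m_3 = 446/15.
On [1, 2], with p_1(x) = a_1 + b_1·(x - 1) + c_1·(x - 1)² + d_1·(x - 1)³: c_1 = m_1/2 = -14/15, d_1 = (m_2 - m_1)/(6h_1) = -13/5, b_1 = Δ_1 - h_1(2m_1 + m_2)/6 = 83/15.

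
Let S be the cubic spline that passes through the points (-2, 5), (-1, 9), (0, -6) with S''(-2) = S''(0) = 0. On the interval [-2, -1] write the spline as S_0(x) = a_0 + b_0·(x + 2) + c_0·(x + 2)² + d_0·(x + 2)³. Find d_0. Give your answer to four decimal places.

Let m_i = S''(x_i). Step sizes h_i = 1, 1; slopes of the chords Δ_i = (y_(i+1) - y_i)/h_i = 4, -15.
  1·m_0 + 4·m_1 + 1·m_2 = 6(Δ_1 - Δ_0) = -114
Natural end conditions: m_0 = m_2 = 0.
Hence m_0 = 0, m_1 = -57/2, m_2 = 0.
On [-2, -1], with S_0(x) = a_0 + b_0·(x + 2) + c_0·(x + 2)² + d_0·(x + 2)³: c_0 = m_0/2 = 0, d_0 = (m_1 - m_0)/(6h_0) = -19/4, b_0 = Δ_0 - h_0(2m_0 + m_1)/6 = 35/4.

-4.7500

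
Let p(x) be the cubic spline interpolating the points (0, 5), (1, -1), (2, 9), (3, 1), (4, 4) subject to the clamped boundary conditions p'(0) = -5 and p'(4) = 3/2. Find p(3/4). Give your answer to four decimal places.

Put σ_i = p'' at the i-th knot. Here h = (1, 1, 1, 1) and Δ = (-6, 10, -8, 3), so the interior equations h_(i-1)·σ_(i-1) + 2(h_(i-1)+h_i)·σ_i + h_i·σ_(i+1) = 6(Δ_i − Δ_(i-1)) read
  1·σ_0 + 4·σ_1 + 1·σ_2 = 6(Δ_1 - Δ_0) = 96
  1·σ_1 + 4·σ_2 + 1·σ_3 = 6(Δ_2 - Δ_1) = -108
  1·σ_2 + 4·σ_3 + 1·σ_4 = 6(Δ_3 - Δ_2) = 66
Clamped end conditions give two more equations: 2h_0·σ_0 + h_0·σ_1 = 6(Δ_0 - p'(0)) = -6 and h_3·σ_3 + 2h_3·σ_4 = 6(p'(4) - Δ_3) = -9.
Solving the tridiagonal system: σ_0 = -1325/56, σ_1 = 1157/28, σ_2 = -365/8, σ_3 = 929/28, σ_4 = -1181/56.
On [0, 1], p(x) = 5 - 5·x - 1325/112·x² + 1213/112·x³.
With x = 3/4: p(3/4) = -5989/7168.

-0.8355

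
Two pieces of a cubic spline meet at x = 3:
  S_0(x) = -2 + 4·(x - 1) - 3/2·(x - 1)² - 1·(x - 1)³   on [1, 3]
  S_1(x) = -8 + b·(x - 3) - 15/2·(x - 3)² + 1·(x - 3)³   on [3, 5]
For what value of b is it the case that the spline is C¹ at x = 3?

S_0'(x) = 4 - 3·(x - 1) - 3·(x - 1)², so S_0'(3) = -14. On the right, S_1'(3) = b, so b = -14.

-14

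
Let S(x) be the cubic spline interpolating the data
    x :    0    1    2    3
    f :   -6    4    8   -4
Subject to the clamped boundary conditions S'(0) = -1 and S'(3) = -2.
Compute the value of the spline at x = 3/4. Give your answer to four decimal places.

0.5719

Put M_i = S'' at the i-th knot. Here h = (1, 1, 1) and Δ = (10, 4, -12), so the interior equations h_(i-1)·M_(i-1) + 2(h_(i-1)+h_i)·M_i + h_i·M_(i+1) = 6(Δ_i − Δ_(i-1)) read
  1·M_0 + 4·M_1 + 1·M_2 = 6(Δ_1 - Δ_0) = -36
  1·M_1 + 4·M_2 + 1·M_3 = 6(Δ_2 - Δ_1) = -96
Clamped end conditions give two more equations: 2h_0·M_0 + h_0·M_1 = 6(Δ_0 - S'(0)) = 66 and h_2·M_2 + 2h_2·M_3 = 6(S'(3) - Δ_2) = 60.
Forward elimination and back-substitution give M_0 = 572/15, M_1 = -154/15, M_2 = -496/15, M_3 = 698/15.
On [0, 1], S(x) = -6 - 1·x + 286/15·x² - 121/15·x³.
With x = 3/4: S(3/4) = 183/320.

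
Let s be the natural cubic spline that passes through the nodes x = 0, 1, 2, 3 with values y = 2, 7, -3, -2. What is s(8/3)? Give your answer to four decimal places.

Let σ_i = s''(x_i). Step sizes h_i = 1, 1, 1; slopes of the chords Δ_i = (y_(i+1) - y_i)/h_i = 5, -10, 1.
  1·σ_0 + 4·σ_1 + 1·σ_2 = 6(Δ_1 - Δ_0) = -90
  1·σ_1 + 4·σ_2 + 1·σ_3 = 6(Δ_2 - Δ_1) = 66
Natural end conditions: σ_0 = σ_3 = 0.
Solving the tridiagonal system: σ_0 = 0, σ_1 = -142/5, σ_2 = 118/5, σ_3 = 0.
On [2, 3], s(x) = -3 - 103/15·(x - 2) + 59/5·(x - 2)² - 59/15·(x - 2)³.
With (x - 2) = 2/3: s(8/3) = -1417/405.

-3.4988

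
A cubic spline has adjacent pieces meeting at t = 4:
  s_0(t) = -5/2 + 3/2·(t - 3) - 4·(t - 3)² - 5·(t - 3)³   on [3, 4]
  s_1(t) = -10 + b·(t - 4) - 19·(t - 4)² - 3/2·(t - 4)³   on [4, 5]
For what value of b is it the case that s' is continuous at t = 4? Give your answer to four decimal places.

-21.5000

s_0'(t) = 3/2 - 8·(t - 3) - 15·(t - 3)², so s_0'(4) = -43/2. On the right, s_1'(4) = b, so b = -43/2.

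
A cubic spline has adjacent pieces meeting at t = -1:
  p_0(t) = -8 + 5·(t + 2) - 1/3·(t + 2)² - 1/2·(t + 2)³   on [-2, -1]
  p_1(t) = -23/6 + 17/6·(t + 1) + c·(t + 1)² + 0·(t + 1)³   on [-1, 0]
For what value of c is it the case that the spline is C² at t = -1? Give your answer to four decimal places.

p_0''(t) = -2/3 - 3·(t + 2), so p_0''(-1) = -11/3. On the right, p_1''(-1) = 2c, so c = -11/6.

-1.8333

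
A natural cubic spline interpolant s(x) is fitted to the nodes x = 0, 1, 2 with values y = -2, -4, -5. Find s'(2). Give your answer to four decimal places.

-0.7500

Write σ_i for s''(x_i). With h_i = 1, 1 and divided differences Δ_i = -2, -1, the continuity of s' gives the tridiagonal system
  1·σ_0 + 4·σ_1 + 1·σ_2 = 6(Δ_1 - Δ_0) = 6
Natural end conditions: σ_0 = σ_2 = 0.
Forward elimination and back-substitution give σ_0 = 0, σ_1 = 3/2, σ_2 = 0.
On [1, 2], s'(x) = b_1 + 2c_1·(x - 1) + 3d_1·(x - 1)² with b_1 = Δ_1 - h_1(2σ_1 + σ_2)/6 = -3/2, c_1 = σ_1/2 = 3/4, d_1 = (σ_2 - σ_1)/(6h_1) = -1/4. So s'(2) = -3/4.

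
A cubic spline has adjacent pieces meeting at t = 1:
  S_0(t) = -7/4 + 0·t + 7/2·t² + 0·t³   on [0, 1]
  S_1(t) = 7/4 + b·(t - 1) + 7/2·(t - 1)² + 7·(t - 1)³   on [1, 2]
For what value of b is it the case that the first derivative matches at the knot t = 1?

7

S_0'(t) = 0 + 7·t + 0·t², so S_0'(1) = 7. On the right, S_1'(1) = b, so b = 7.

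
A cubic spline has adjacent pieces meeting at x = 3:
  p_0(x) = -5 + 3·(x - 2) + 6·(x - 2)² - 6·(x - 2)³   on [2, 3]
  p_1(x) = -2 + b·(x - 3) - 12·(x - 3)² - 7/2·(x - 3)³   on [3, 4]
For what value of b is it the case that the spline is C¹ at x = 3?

p_0'(x) = 3 + 12·(x - 2) - 18·(x - 2)², so p_0'(3) = -3. On the right, p_1'(3) = b, so b = -3.

-3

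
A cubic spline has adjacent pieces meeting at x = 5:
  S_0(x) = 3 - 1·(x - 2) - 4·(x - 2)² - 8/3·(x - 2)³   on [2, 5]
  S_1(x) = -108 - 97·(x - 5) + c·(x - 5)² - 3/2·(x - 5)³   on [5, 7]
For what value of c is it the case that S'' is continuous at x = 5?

S_0''(x) = -8 - 16·(x - 2), so S_0''(5) = -56. On the right, S_1''(5) = 2c, so c = -28.

-28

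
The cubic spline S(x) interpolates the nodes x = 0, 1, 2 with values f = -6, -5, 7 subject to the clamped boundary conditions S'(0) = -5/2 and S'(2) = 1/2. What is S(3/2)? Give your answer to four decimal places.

2.2188

Write m_i for S''(x_i). With h_i = 1, 1 and divided differences Δ_i = 1, 12, the continuity of S' gives the tridiagonal system
  1·m_0 + 4·m_1 + 1·m_2 = 6(Δ_1 - Δ_0) = 66
Clamped end conditions give two more equations: 2h_0·m_0 + h_0·m_1 = 6(Δ_0 - S'(0)) = 21 and h_1·m_1 + 2h_1·m_2 = 6(S'(2) - Δ_1) = -69.
Solving the tridiagonal system: m_0 = -9/2, m_1 = 30, m_2 = -99/2.
On [1, 2], S(x) = -5 + 41/4·(x - 1) + 15·(x - 1)² - 53/4·(x - 1)³.
With (x - 1) = 1/2: S(3/2) = 71/32.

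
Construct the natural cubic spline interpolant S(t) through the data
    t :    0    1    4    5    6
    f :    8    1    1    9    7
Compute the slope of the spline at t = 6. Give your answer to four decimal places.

Put M_i = S'' at the i-th knot. Here h = (1, 3, 1, 1) and Δ = (-7, 0, 8, -2), so the interior equations h_(i-1)·M_(i-1) + 2(h_(i-1)+h_i)·M_i + h_i·M_(i+1) = 6(Δ_i − Δ_(i-1)) read
  1·M_0 + 8·M_1 + 3·M_2 = 6(Δ_1 - Δ_0) = 42
  3·M_1 + 8·M_2 + 1·M_3 = 6(Δ_2 - Δ_1) = 48
  1·M_2 + 4·M_3 + 1·M_4 = 6(Δ_3 - Δ_2) = -60
Natural end conditions: M_0 = M_4 = 0.
Solving: M_0 = 0, M_1 = 273/106, M_2 = 378/53, M_3 = -1779/106, M_4 = 0.
On [5, 6], S'(t) = b_3 + 2c_3·(t - 5) + 3d_3·(t - 5)² with b_3 = Δ_3 - h_3(2M_3 + M_4)/6 = 381/106, c_3 = M_3/2 = -1779/212, d_3 = (M_4 - M_3)/(6h_3) = 593/212. So S'(6) = -1017/212.

-4.7972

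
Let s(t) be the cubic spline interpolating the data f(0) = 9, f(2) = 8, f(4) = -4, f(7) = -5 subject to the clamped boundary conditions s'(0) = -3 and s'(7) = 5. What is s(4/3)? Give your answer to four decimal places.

With σ_i denoting the second derivative at x_i, h_i = 2, 2, 3, and Δ_i = (y_(i+1) − y_i)/h_i = -1/2, -6, -1/3:
  2·σ_0 + 8·σ_1 + 2·σ_2 = 6(Δ_1 - Δ_0) = -33
  2·σ_1 + 10·σ_2 + 3·σ_3 = 6(Δ_2 - Δ_1) = 34
Clamped end conditions give two more equations: 2h_0·σ_0 + h_0·σ_1 = 6(Δ_0 - s'(0)) = 15 and h_2·σ_2 + 2h_2·σ_3 = 6(s'(7) - Δ_2) = 32.
Forward elimination and back-substitution give σ_0 = 531/74, σ_1 = -507/74, σ_2 = 138/37, σ_3 = 385/111.
On [0, 2], s(t) = 9 - 3·t + 531/148·t² - 173/148·t³.
With t = 4/3: s(4/3) = 8599/999.

8.6076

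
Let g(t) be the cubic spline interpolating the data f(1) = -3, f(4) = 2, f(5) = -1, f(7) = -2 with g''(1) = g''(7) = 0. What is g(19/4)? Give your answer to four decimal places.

-0.2701

Write M_i for g''(x_i). With h_i = 3, 1, 2 and divided differences Δ_i = 5/3, -3, -1/2, the continuity of g' gives the tridiagonal system
  3·M_0 + 8·M_1 + 1·M_2 = 6(Δ_1 - Δ_0) = -28
  1·M_1 + 6·M_2 + 2·M_3 = 6(Δ_2 - Δ_1) = 15
Natural end conditions: M_0 = M_3 = 0.
Hence M_0 = 0, M_1 = -183/47, M_2 = 148/47, M_3 = 0.
On [4, 5], g(t) = 2 - 314/141·(t - 4) - 183/94·(t - 4)² + 331/282·(t - 4)³.
With (t - 4) = 3/4: g(19/4) = -1625/6016.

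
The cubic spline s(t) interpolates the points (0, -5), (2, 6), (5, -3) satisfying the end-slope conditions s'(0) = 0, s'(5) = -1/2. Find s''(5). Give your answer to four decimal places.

Write σ_i for s''(x_i). With h_i = 2, 3 and divided differences Δ_i = 11/2, -3, the continuity of s' gives the tridiagonal system
  2·σ_0 + 10·σ_1 + 3·σ_2 = 6(Δ_1 - Δ_0) = -51
Clamped end conditions give two more equations: 2h_0·σ_0 + h_0·σ_1 = 6(Δ_0 - s'(0)) = 33 and h_1·σ_1 + 2h_1·σ_2 = 6(s'(5) - Δ_1) = 15.
Forward elimination and back-substitution give σ_0 = 53/4, σ_1 = -10, σ_2 = 15/2.

7.5000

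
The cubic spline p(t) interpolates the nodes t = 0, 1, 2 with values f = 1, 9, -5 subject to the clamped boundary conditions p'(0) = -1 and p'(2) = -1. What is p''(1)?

-66

With M_i denoting the second derivative at x_i, h_i = 1, 1, and Δ_i = (y_(i+1) − y_i)/h_i = 8, -14:
  1·M_0 + 4·M_1 + 1·M_2 = 6(Δ_1 - Δ_0) = -132
Clamped end conditions give two more equations: 2h_0·M_0 + h_0·M_1 = 6(Δ_0 - p'(0)) = 54 and h_1·M_1 + 2h_1·M_2 = 6(p'(2) - Δ_1) = 78.
Solving the tridiagonal system: M_0 = 60, M_1 = -66, M_2 = 72.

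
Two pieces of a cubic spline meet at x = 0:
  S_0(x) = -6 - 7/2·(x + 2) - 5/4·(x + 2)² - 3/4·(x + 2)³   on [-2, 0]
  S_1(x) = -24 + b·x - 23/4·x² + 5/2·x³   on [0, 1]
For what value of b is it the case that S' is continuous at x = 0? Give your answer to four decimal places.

-17.5000

S_0'(x) = -7/2 - 5/2·(x + 2) - 9/4·(x + 2)², so S_0'(0) = -35/2. On the right, S_1'(0) = b, so b = -35/2.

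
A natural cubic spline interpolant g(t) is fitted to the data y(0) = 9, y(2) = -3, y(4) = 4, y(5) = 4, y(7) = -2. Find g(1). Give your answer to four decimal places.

0.8408

Let M_i = g''(x_i). Step sizes h_i = 2, 2, 1, 2; slopes of the chords Δ_i = (y_(i+1) - y_i)/h_i = -6, 7/2, 0, -3.
  2·M_0 + 8·M_1 + 2·M_2 = 6(Δ_1 - Δ_0) = 57
  2·M_1 + 6·M_2 + 1·M_3 = 6(Δ_2 - Δ_1) = -21
  1·M_2 + 6·M_3 + 2·M_4 = 6(Δ_3 - Δ_2) = -18
Natural end conditions: M_0 = M_4 = 0.
Forward elimination and back-substitution give M_0 = 0, M_1 = 2211/256, M_2 = -387/64, M_3 = -255/128, M_4 = 0.
On [0, 2], g(t) = 9 - 2273/256·t + 0·t² + 737/1024·t³.
With t = 1: g(1) = 861/1024.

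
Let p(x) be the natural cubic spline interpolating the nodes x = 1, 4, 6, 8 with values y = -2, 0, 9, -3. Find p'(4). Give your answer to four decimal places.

4.7456

With M_i denoting the second derivative at x_i, h_i = 3, 2, 2, and Δ_i = (y_(i+1) − y_i)/h_i = 2/3, 9/2, -6:
  3·M_0 + 10·M_1 + 2·M_2 = 6(Δ_1 - Δ_0) = 23
  2·M_1 + 8·M_2 + 2·M_3 = 6(Δ_2 - Δ_1) = -63
Natural end conditions: M_0 = M_3 = 0.
Forward elimination and back-substitution give M_0 = 0, M_1 = 155/38, M_2 = -169/19, M_3 = 0.
On [4, 6], p'(x) = b_1 + 2c_1·(x - 4) + 3d_1·(x - 4)² with b_1 = Δ_1 - h_1(2M_1 + M_2)/6 = 541/114, c_1 = M_1/2 = 155/76, d_1 = (M_2 - M_1)/(6h_1) = -493/456. So p'(4) = 541/114.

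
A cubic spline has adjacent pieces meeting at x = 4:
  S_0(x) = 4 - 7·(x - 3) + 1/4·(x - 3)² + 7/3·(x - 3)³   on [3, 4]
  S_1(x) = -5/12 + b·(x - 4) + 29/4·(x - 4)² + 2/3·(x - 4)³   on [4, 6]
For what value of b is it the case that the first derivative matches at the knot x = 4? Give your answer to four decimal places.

S_0'(x) = -7 + 1/2·(x - 3) + 7·(x - 3)², so S_0'(4) = 1/2. On the right, S_1'(4) = b, so b = 1/2.

0.5000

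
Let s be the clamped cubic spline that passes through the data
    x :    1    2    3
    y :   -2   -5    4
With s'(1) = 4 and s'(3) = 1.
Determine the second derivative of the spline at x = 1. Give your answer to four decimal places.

-40.5000

Put σ_i = s'' at the i-th knot. Here h = (1, 1) and Δ = (-3, 9), so the interior equations h_(i-1)·σ_(i-1) + 2(h_(i-1)+h_i)·σ_i + h_i·σ_(i+1) = 6(Δ_i − Δ_(i-1)) read
  1·σ_0 + 4·σ_1 + 1·σ_2 = 6(Δ_1 - Δ_0) = 72
Clamped end conditions give two more equations: 2h_0·σ_0 + h_0·σ_1 = 6(Δ_0 - s'(1)) = -42 and h_1·σ_1 + 2h_1·σ_2 = 6(s'(3) - Δ_1) = -48.
Hence σ_0 = -81/2, σ_1 = 39, σ_2 = -87/2.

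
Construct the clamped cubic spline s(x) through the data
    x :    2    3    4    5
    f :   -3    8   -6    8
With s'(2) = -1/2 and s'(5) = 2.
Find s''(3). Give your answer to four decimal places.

Write m_i for s''(x_i). With h_i = 1, 1, 1 and divided differences Δ_i = 11, -14, 14, the continuity of s' gives the tridiagonal system
  1·m_0 + 4·m_1 + 1·m_2 = 6(Δ_1 - Δ_0) = -150
  1·m_1 + 4·m_2 + 1·m_3 = 6(Δ_2 - Δ_1) = 168
Clamped end conditions give two more equations: 2h_0·m_0 + h_0·m_1 = 6(Δ_0 - s'(2)) = 69 and h_2·m_2 + 2h_2·m_3 = 6(s'(5) - Δ_2) = -72.
Solving: m_0 = 1084/15, m_1 = -1133/15, m_2 = 1198/15, m_3 = -1139/15.

-75.5333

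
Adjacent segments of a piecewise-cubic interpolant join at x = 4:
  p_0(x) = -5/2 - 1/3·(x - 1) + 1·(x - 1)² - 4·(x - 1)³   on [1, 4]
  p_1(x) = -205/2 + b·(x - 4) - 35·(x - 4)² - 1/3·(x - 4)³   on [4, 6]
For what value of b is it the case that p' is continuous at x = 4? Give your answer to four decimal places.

p_0'(x) = -1/3 + 2·(x - 1) - 12·(x - 1)², so p_0'(4) = -307/3. On the right, p_1'(4) = b, so b = -307/3.

-102.3333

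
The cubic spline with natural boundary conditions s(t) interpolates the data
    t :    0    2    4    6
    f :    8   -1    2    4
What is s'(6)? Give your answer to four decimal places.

Let m_i = s''(x_i). Step sizes h_i = 2, 2, 2; slopes of the chords Δ_i = (y_(i+1) - y_i)/h_i = -9/2, 3/2, 1.
  2·m_0 + 8·m_1 + 2·m_2 = 6(Δ_1 - Δ_0) = 36
  2·m_1 + 8·m_2 + 2·m_3 = 6(Δ_2 - Δ_1) = -3
Natural end conditions: m_0 = m_3 = 0.
Forward elimination and back-substitution give m_0 = 0, m_1 = 49/10, m_2 = -8/5, m_3 = 0.
On [4, 6], s'(t) = b_2 + 2c_2·(t - 4) + 3d_2·(t - 4)² with b_2 = Δ_2 - h_2(2m_2 + m_3)/6 = 31/15, c_2 = m_2/2 = -4/5, d_2 = (m_3 - m_2)/(6h_2) = 2/15. So s'(6) = 7/15.

0.4667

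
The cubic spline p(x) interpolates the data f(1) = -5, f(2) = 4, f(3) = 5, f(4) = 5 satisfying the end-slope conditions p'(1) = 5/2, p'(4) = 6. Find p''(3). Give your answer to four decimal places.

-1.4667

Let m_i = p''(x_i). Step sizes h_i = 1, 1, 1; slopes of the chords Δ_i = (y_(i+1) - y_i)/h_i = 9, 1, 0.
  1·m_0 + 4·m_1 + 1·m_2 = 6(Δ_1 - Δ_0) = -48
  1·m_1 + 4·m_2 + 1·m_3 = 6(Δ_2 - Δ_1) = -6
Clamped end conditions give two more equations: 2h_0·m_0 + h_0·m_1 = 6(Δ_0 - p'(1)) = 39 and h_2·m_2 + 2h_2·m_3 = 6(p'(4) - Δ_2) = 36.
Forward elimination and back-substitution give m_0 = 434/15, m_1 = -283/15, m_2 = -22/15, m_3 = 281/15.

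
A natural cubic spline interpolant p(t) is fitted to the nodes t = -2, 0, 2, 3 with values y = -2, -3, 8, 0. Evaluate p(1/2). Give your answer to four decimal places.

Let σ_i = p''(x_i). Step sizes h_i = 2, 2, 1; slopes of the chords Δ_i = (y_(i+1) - y_i)/h_i = -1/2, 11/2, -8.
  2·σ_0 + 8·σ_1 + 2·σ_2 = 6(Δ_1 - Δ_0) = 36
  2·σ_1 + 6·σ_2 + 1·σ_3 = 6(Δ_2 - Δ_1) = -81
Natural end conditions: σ_0 = σ_3 = 0.
Solving: σ_0 = 0, σ_1 = 189/22, σ_2 = -180/11, σ_3 = 0.
On [0, 2], p(t) = -3 + 115/22·t + 189/44·t² - 183/88·t³.
With t = 1/2: p(1/2) = 301/704.

0.4276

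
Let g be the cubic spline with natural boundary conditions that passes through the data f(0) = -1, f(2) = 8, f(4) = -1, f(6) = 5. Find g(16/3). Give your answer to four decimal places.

1.4593

Put M_i = g'' at the i-th knot. Here h = (2, 2, 2) and Δ = (9/2, -9/2, 3), so the interior equations h_(i-1)·M_(i-1) + 2(h_(i-1)+h_i)·M_i + h_i·M_(i+1) = 6(Δ_i − Δ_(i-1)) read
  2·M_0 + 8·M_1 + 2·M_2 = 6(Δ_1 - Δ_0) = -54
  2·M_1 + 8·M_2 + 2·M_3 = 6(Δ_2 - Δ_1) = 45
Natural end conditions: M_0 = M_3 = 0.
Hence M_0 = 0, M_1 = -87/10, M_2 = 39/5, M_3 = 0.
On [4, 6], g(t) = -1 - 11/5·(t - 4) + 39/10·(t - 4)² - 13/20·(t - 4)³.
With (t - 4) = 4/3: g(16/3) = 197/135.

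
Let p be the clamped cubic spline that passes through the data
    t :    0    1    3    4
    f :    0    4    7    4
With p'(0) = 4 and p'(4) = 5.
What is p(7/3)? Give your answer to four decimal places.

Let M_i = p''(x_i). Step sizes h_i = 1, 2, 1; slopes of the chords Δ_i = (y_(i+1) - y_i)/h_i = 4, 3/2, -3.
  1·M_0 + 6·M_1 + 2·M_2 = 6(Δ_1 - Δ_0) = -15
  2·M_1 + 6·M_2 + 1·M_3 = 6(Δ_2 - Δ_1) = -27
Clamped end conditions give two more equations: 2h_0·M_0 + h_0·M_1 = 6(Δ_0 - p'(0)) = 0 and h_2·M_2 + 2h_2·M_3 = 6(p'(4) - Δ_2) = 48.
Solving: M_0 = -13/35, M_1 = 26/35, M_2 = -334/35, M_3 = 1007/35.
On [1, 3], p(t) = 4 + 293/70·(t - 1) + 13/35·(t - 1)² - 6/7·(t - 1)³.
With (t - 1) = 4/3: p(7/3) = 862/105.

8.2095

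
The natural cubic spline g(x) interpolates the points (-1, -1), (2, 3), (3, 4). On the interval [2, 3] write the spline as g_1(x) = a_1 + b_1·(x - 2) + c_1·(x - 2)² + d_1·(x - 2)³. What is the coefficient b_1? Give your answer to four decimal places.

1.0833

With M_i denoting the second derivative at x_i, h_i = 3, 1, and Δ_i = (y_(i+1) − y_i)/h_i = 4/3, 1:
  3·M_0 + 8·M_1 + 1·M_2 = 6(Δ_1 - Δ_0) = -2
Natural end conditions: M_0 = M_2 = 0.
Solving: M_0 = 0, M_1 = -1/4, M_2 = 0.
On [2, 3], with g_1(x) = a_1 + b_1·(x - 2) + c_1·(x - 2)² + d_1·(x - 2)³: c_1 = M_1/2 = -1/8, d_1 = (M_2 - M_1)/(6h_1) = 1/24, b_1 = Δ_1 - h_1(2M_1 + M_2)/6 = 13/12.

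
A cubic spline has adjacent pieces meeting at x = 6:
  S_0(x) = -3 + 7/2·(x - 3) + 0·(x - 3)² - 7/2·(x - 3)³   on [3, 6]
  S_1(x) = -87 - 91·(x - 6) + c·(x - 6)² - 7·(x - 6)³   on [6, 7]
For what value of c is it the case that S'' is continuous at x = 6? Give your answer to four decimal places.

S_0''(x) = 0 - 21·(x - 3), so S_0''(6) = -63. On the right, S_1''(6) = 2c, so c = -63/2.

-31.5000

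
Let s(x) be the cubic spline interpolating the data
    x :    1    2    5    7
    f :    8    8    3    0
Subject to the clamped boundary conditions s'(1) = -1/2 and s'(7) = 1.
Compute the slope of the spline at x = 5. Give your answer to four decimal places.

-2.6282

Write σ_i for s''(x_i). With h_i = 1, 3, 2 and divided differences Δ_i = 0, -5/3, -3/2, the continuity of s' gives the tridiagonal system
  1·σ_0 + 8·σ_1 + 3·σ_2 = 6(Δ_1 - Δ_0) = -10
  3·σ_1 + 10·σ_2 + 2·σ_3 = 6(Δ_2 - Δ_1) = 1
Clamped end conditions give two more equations: 2h_0·σ_0 + h_0·σ_1 = 6(Δ_0 - s'(1)) = 3 and h_2·σ_2 + 2h_2·σ_3 = 6(s'(7) - Δ_2) = 15.
Solving: σ_0 = 173/78, σ_1 = -56/39, σ_2 = -19/78, σ_3 = 151/39.
On [5, 7], s'(x) = b_2 + 2c_2·(x - 5) + 3d_2·(x - 5)² with b_2 = Δ_2 - h_2(2σ_2 + σ_3)/6 = -205/78, c_2 = σ_2/2 = -19/156, d_2 = (σ_3 - σ_2)/(6h_2) = 107/312. So s'(5) = -205/78.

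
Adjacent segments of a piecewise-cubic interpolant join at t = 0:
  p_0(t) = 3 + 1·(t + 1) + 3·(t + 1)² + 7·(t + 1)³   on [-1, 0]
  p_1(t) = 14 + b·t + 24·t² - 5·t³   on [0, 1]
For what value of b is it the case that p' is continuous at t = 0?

p_0'(t) = 1 + 6·(t + 1) + 21·(t + 1)², so p_0'(0) = 28. On the right, p_1'(0) = b, so b = 28.

28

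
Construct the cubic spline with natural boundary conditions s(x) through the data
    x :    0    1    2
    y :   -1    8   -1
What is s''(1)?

Write M_i for s''(x_i). With h_i = 1, 1 and divided differences Δ_i = 9, -9, the continuity of s' gives the tridiagonal system
  1·M_0 + 4·M_1 + 1·M_2 = 6(Δ_1 - Δ_0) = -108
Natural end conditions: M_0 = M_2 = 0.
Solving the tridiagonal system: M_0 = 0, M_1 = -27, M_2 = 0.

-27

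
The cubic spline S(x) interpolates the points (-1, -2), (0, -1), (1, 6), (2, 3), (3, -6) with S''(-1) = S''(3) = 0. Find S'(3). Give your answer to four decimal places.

-9.7857

With σ_i denoting the second derivative at x_i, h_i = 1, 1, 1, 1, and Δ_i = (y_(i+1) − y_i)/h_i = 1, 7, -3, -9:
  1·σ_0 + 4·σ_1 + 1·σ_2 = 6(Δ_1 - Δ_0) = 36
  1·σ_1 + 4·σ_2 + 1·σ_3 = 6(Δ_2 - Δ_1) = -60
  1·σ_2 + 4·σ_3 + 1·σ_4 = 6(Δ_3 - Δ_2) = -36
Natural end conditions: σ_0 = σ_4 = 0.
Solving the tridiagonal system: σ_0 = 0, σ_1 = 93/7, σ_2 = -120/7, σ_3 = -33/7, σ_4 = 0.
On [2, 3], S'(x) = b_3 + 2c_3·(x - 2) + 3d_3·(x - 2)² with b_3 = Δ_3 - h_3(2σ_3 + σ_4)/6 = -52/7, c_3 = σ_3/2 = -33/14, d_3 = (σ_4 - σ_3)/(6h_3) = 11/14. So S'(3) = -137/14.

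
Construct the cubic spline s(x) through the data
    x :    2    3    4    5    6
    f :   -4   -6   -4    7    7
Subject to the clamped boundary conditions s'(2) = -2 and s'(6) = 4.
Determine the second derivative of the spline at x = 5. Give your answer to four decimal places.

Put σ_i = s'' at the i-th knot. Here h = (1, 1, 1, 1) and Δ = (-2, 2, 11, 0), so the interior equations h_(i-1)·σ_(i-1) + 2(h_(i-1)+h_i)·σ_i + h_i·σ_(i+1) = 6(Δ_i − Δ_(i-1)) read
  1·σ_0 + 4·σ_1 + 1·σ_2 = 6(Δ_1 - Δ_0) = 24
  1·σ_1 + 4·σ_2 + 1·σ_3 = 6(Δ_2 - Δ_1) = 54
  1·σ_2 + 4·σ_3 + 1·σ_4 = 6(Δ_3 - Δ_2) = -66
Clamped end conditions give two more equations: 2h_0·σ_0 + h_0·σ_1 = 6(Δ_0 - s'(2)) = 0 and h_3·σ_3 + 2h_3·σ_4 = 6(s'(6) - Δ_3) = 24.
Forward elimination and back-substitution give σ_0 = -15/28, σ_1 = 15/14, σ_2 = 81/4, σ_3 = -393/14, σ_4 = 729/28.

-28.0714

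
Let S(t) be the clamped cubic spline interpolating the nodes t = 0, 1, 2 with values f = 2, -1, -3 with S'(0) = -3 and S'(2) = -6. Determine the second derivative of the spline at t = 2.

-15

Write σ_i for S''(x_i). With h_i = 1, 1 and divided differences Δ_i = -3, -2, the continuity of S' gives the tridiagonal system
  1·σ_0 + 4·σ_1 + 1·σ_2 = 6(Δ_1 - Δ_0) = 6
Clamped end conditions give two more equations: 2h_0·σ_0 + h_0·σ_1 = 6(Δ_0 - S'(0)) = 0 and h_1·σ_1 + 2h_1·σ_2 = 6(S'(2) - Δ_1) = -24.
Solving the tridiagonal system: σ_0 = -3, σ_1 = 6, σ_2 = -15.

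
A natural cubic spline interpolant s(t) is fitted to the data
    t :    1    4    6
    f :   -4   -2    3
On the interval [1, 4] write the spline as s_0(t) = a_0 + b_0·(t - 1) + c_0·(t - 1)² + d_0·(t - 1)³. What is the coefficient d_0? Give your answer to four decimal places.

0.0611

With M_i denoting the second derivative at x_i, h_i = 3, 2, and Δ_i = (y_(i+1) − y_i)/h_i = 2/3, 5/2:
  3·M_0 + 10·M_1 + 2·M_2 = 6(Δ_1 - Δ_0) = 11
Natural end conditions: M_0 = M_2 = 0.
Forward elimination and back-substitution give M_0 = 0, M_1 = 11/10, M_2 = 0.
On [1, 4], with s_0(t) = a_0 + b_0·(t - 1) + c_0·(t - 1)² + d_0·(t - 1)³: c_0 = M_0/2 = 0, d_0 = (M_1 - M_0)/(6h_0) = 11/180, b_0 = Δ_0 - h_0(2M_0 + M_1)/6 = 7/60.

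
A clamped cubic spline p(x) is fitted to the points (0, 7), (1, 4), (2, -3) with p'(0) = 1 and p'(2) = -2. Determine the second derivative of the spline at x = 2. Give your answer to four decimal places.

Let m_i = p''(x_i). Step sizes h_i = 1, 1; slopes of the chords Δ_i = (y_(i+1) - y_i)/h_i = -3, -7.
  1·m_0 + 4·m_1 + 1·m_2 = 6(Δ_1 - Δ_0) = -24
Clamped end conditions give two more equations: 2h_0·m_0 + h_0·m_1 = 6(Δ_0 - p'(0)) = -24 and h_1·m_1 + 2h_1·m_2 = 6(p'(2) - Δ_1) = 30.
Solving: m_0 = -15/2, m_1 = -9, m_2 = 39/2.

19.5000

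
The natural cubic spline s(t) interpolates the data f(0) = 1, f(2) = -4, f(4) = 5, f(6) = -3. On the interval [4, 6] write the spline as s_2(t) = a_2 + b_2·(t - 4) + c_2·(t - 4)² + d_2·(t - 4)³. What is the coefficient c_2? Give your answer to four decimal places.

With σ_i denoting the second derivative at x_i, h_i = 2, 2, 2, and Δ_i = (y_(i+1) − y_i)/h_i = -5/2, 9/2, -4:
  2·σ_0 + 8·σ_1 + 2·σ_2 = 6(Δ_1 - Δ_0) = 42
  2·σ_1 + 8·σ_2 + 2·σ_3 = 6(Δ_2 - Δ_1) = -51
Natural end conditions: σ_0 = σ_3 = 0.
Solving the tridiagonal system: σ_0 = 0, σ_1 = 73/10, σ_2 = -41/5, σ_3 = 0.
On [4, 6], with s_2(t) = a_2 + b_2·(t - 4) + c_2·(t - 4)² + d_2·(t - 4)³: c_2 = σ_2/2 = -41/10, d_2 = (σ_3 - σ_2)/(6h_2) = 41/60, b_2 = Δ_2 - h_2(2σ_2 + σ_3)/6 = 22/15.

-4.1000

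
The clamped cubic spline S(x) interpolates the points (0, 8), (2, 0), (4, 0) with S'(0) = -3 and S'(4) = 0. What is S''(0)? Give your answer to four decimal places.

Put m_i = S'' at the i-th knot. Here h = (2, 2) and Δ = (-4, 0), so the interior equations h_(i-1)·m_(i-1) + 2(h_(i-1)+h_i)·m_i + h_i·m_(i+1) = 6(Δ_i − Δ_(i-1)) read
  2·m_0 + 8·m_1 + 2·m_2 = 6(Δ_1 - Δ_0) = 24
Clamped end conditions give two more equations: 2h_0·m_0 + h_0·m_1 = 6(Δ_0 - S'(0)) = -6 and h_1·m_1 + 2h_1·m_2 = 6(S'(4) - Δ_1) = 0.
Forward elimination and back-substitution give m_0 = -15/4, m_1 = 9/2, m_2 = -9/4.

-3.7500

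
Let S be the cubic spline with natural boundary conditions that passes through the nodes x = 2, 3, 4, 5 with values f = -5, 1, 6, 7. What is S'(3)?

6

With m_i denoting the second derivative at x_i, h_i = 1, 1, 1, and Δ_i = (y_(i+1) − y_i)/h_i = 6, 5, 1:
  1·m_0 + 4·m_1 + 1·m_2 = 6(Δ_1 - Δ_0) = -6
  1·m_1 + 4·m_2 + 1·m_3 = 6(Δ_2 - Δ_1) = -24
Natural end conditions: m_0 = m_3 = 0.
Hence m_0 = 0, m_1 = 0, m_2 = -6, m_3 = 0.
On [3, 4], S'(x) = b_1 + 2c_1·(x - 3) + 3d_1·(x - 3)² with b_1 = Δ_1 - h_1(2m_1 + m_2)/6 = 6, c_1 = m_1/2 = 0, d_1 = (m_2 - m_1)/(6h_1) = -1. So S'(3) = 6.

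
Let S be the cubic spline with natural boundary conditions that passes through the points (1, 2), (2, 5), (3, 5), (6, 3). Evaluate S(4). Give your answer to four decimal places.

4.2975

With M_i denoting the second derivative at x_i, h_i = 1, 1, 3, and Δ_i = (y_(i+1) − y_i)/h_i = 3, 0, -2/3:
  1·M_0 + 4·M_1 + 1·M_2 = 6(Δ_1 - Δ_0) = -18
  1·M_1 + 8·M_2 + 3·M_3 = 6(Δ_2 - Δ_1) = -4
Natural end conditions: M_0 = M_3 = 0.
Solving: M_0 = 0, M_1 = -140/31, M_2 = 2/31, M_3 = 0.
On [3, 6], S(x) = 5 - 68/93·(x - 3) + 1/31·(x - 3)² - 1/279·(x - 3)³.
With (x - 3) = 1: S(4) = 1199/279.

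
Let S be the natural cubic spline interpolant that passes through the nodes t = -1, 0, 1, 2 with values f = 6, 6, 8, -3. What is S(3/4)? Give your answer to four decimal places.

8.3531

Write M_i for S''(x_i). With h_i = 1, 1, 1 and divided differences Δ_i = 0, 2, -11, the continuity of S' gives the tridiagonal system
  1·M_0 + 4·M_1 + 1·M_2 = 6(Δ_1 - Δ_0) = 12
  1·M_1 + 4·M_2 + 1·M_3 = 6(Δ_2 - Δ_1) = -78
Natural end conditions: M_0 = M_3 = 0.
Hence M_0 = 0, M_1 = 42/5, M_2 = -108/5, M_3 = 0.
On [0, 1], S(t) = 6 + 14/5·t + 21/5·t² - 5·t³.
With t = 3/4: S(3/4) = 2673/320.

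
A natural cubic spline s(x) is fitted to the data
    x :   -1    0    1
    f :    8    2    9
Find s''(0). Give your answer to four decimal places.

Write σ_i for s''(x_i). With h_i = 1, 1 and divided differences Δ_i = -6, 7, the continuity of s' gives the tridiagonal system
  1·σ_0 + 4·σ_1 + 1·σ_2 = 6(Δ_1 - Δ_0) = 78
Natural end conditions: σ_0 = σ_2 = 0.
Solving: σ_0 = 0, σ_1 = 39/2, σ_2 = 0.

19.5000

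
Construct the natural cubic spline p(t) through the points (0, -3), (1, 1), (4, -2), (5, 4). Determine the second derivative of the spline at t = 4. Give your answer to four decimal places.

With M_i denoting the second derivative at x_i, h_i = 1, 3, 1, and Δ_i = (y_(i+1) − y_i)/h_i = 4, -1, 6:
  1·M_0 + 8·M_1 + 3·M_2 = 6(Δ_1 - Δ_0) = -30
  3·M_1 + 8·M_2 + 1·M_3 = 6(Δ_2 - Δ_1) = 42
Natural end conditions: M_0 = M_3 = 0.
Solving the tridiagonal system: M_0 = 0, M_1 = -366/55, M_2 = 426/55, M_3 = 0.

7.7455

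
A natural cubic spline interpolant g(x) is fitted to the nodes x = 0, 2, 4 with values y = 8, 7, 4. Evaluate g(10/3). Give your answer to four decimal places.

Put M_i = g'' at the i-th knot. Here h = (2, 2) and Δ = (-1/2, -3/2), so the interior equations h_(i-1)·M_(i-1) + 2(h_(i-1)+h_i)·M_i + h_i·M_(i+1) = 6(Δ_i − Δ_(i-1)) read
  2·M_0 + 8·M_1 + 2·M_2 = 6(Δ_1 - Δ_0) = -6
Natural end conditions: M_0 = M_2 = 0.
Solving: M_0 = 0, M_1 = -3/4, M_2 = 0.
On [2, 4], g(x) = 7 - 1·(x - 2) - 3/8·(x - 2)² + 1/16·(x - 2)³.
With (x - 2) = 4/3: g(10/3) = 139/27.

5.1481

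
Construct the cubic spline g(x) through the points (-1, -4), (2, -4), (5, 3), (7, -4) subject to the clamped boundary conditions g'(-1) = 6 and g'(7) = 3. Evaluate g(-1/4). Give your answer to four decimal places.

With m_i denoting the second derivative at x_i, h_i = 3, 3, 2, and Δ_i = (y_(i+1) − y_i)/h_i = 0, 7/3, -7/2:
  3·m_0 + 12·m_1 + 3·m_2 = 6(Δ_1 - Δ_0) = 14
  3·m_1 + 10·m_2 + 2·m_3 = 6(Δ_2 - Δ_1) = -35
Clamped end conditions give two more equations: 2h_0·m_0 + h_0·m_1 = 6(Δ_0 - g'(-1)) = -36 and h_2·m_2 + 2h_2·m_3 = 6(g'(7) - Δ_2) = 39.
Solving the tridiagonal system: m_0 = -985/114, m_1 = 301/57, m_2 = -297/38, m_3 = 519/38.
On [-1, 2], g(x) = -4 + 6·(x + 1) - 985/228·(x + 1)² + 529/684·(x + 1)³.
With (x + 1) = 3/4: g(-1/4) = -7801/4864.

-1.6038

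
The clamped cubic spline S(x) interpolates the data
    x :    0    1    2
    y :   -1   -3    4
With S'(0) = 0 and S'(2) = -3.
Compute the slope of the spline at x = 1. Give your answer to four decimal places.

4.5000

Put m_i = S'' at the i-th knot. Here h = (1, 1) and Δ = (-2, 7), so the interior equations h_(i-1)·m_(i-1) + 2(h_(i-1)+h_i)·m_i + h_i·m_(i+1) = 6(Δ_i − Δ_(i-1)) read
  1·m_0 + 4·m_1 + 1·m_2 = 6(Δ_1 - Δ_0) = 54
Clamped end conditions give two more equations: 2h_0·m_0 + h_0·m_1 = 6(Δ_0 - S'(0)) = -12 and h_1·m_1 + 2h_1·m_2 = 6(S'(2) - Δ_1) = -60.
Forward elimination and back-substitution give m_0 = -21, m_1 = 30, m_2 = -45.
On [1, 2], S'(x) = b_1 + 2c_1·(x - 1) + 3d_1·(x - 1)² with b_1 = Δ_1 - h_1(2m_1 + m_2)/6 = 9/2, c_1 = m_1/2 = 15, d_1 = (m_2 - m_1)/(6h_1) = -25/2. So S'(1) = 9/2.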